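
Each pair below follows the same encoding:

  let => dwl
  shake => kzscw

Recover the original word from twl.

bet

It's a constant shift of +18 (ROT18).
Undoing it on twl: t−18=b, w−18=e, l−18=t.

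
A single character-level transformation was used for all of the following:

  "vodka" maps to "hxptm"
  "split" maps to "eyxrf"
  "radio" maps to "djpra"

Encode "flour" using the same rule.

ruadd

A repeating key of period 2 is used — shifts +12, +9 over and over.
On flour: f+12=r, l+9=u, o+12=a, u+9=d, r+12=d.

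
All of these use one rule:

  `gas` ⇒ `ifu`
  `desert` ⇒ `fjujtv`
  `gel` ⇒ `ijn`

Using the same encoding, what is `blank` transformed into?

Vowels shift forward by 5 and consonants shift forward by 2.
For blank: b(cons)+2=d, l(cons)+2=n, a(vowel)+5=f, n(cons)+2=p, k(cons)+2=m.

dnfpm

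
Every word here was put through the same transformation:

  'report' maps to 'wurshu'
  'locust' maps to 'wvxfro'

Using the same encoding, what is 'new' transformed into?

The output letters match the input read backwards, each shifted +3: report reversed is troper. Read the word backwards and shift each letter +3.
Applying it to new: reverse → wen; then shift: w+3=z, e+3=h, n+3=q.

zhq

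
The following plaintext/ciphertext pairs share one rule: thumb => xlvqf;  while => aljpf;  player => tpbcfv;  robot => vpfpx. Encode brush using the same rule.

fvvwl

The shift depends on letter class: consonant t→x is +4, but vowel u→v is +1. The rule splits by letter class: vowels +1, consonants +4.
On brush: b(cons)+4=f, r(cons)+4=v, u(vowel)+1=v, s(cons)+4=w, h(cons)+4=l.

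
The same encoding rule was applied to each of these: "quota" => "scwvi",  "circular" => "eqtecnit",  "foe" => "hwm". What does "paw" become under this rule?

riy

The shift depends on letter class: consonant q→s is +2, but vowel u→c is +8. Vowels shift forward by 8 and consonants shift forward by 2.
Applying it to paw: p(cons)+2=r, a(vowel)+8=i, w(cons)+2=y.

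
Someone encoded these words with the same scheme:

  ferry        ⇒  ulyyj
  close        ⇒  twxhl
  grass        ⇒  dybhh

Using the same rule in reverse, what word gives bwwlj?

f(5)→u(20) and e(4)→l(11) fit y≡9x+1 (mod 26); the inverse of 9 mod 26 is 3. Each letter's alphabet position (a=0..z=25) is mapped through 9·x+1 mod 26 — an affine cipher.
Decoding bwwlj: b(1)→3·(1−1)≡0=a; w(22)→3·(22−1)≡11=l; w(22)→3·(22−1)≡11=l; l(11)→3·(11−1)≡4=e; j(9)→3·(9−1)≡24=y (all mod 26).

alley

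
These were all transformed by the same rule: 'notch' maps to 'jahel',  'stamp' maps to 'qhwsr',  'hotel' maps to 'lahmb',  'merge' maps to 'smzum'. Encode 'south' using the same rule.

n(13)→j(9) and o(14)→a(0) fit y≡17x+22 (mod 26); the inverse of 17 mod 26 is 23. This is an affine cipher: with a=0,…,z=25, each position x becomes (17x+22) mod 26.
Applying it to south: s(18)→17·18+22≡16=q; o(14)→17·14+22≡0=a; u(20)→17·20+22≡24=y; t(19)→17·19+22≡7=h; h(7)→17·7+22≡11=l (all mod 26).

qayhl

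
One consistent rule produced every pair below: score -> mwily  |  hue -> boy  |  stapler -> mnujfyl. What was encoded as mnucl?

Every letter moves 20 places later in the alphabet, wrapping around z→a.
Decoding mnucl: m−20=s, n−20=t, u−20=a, c−20=i, l−20=r.

stair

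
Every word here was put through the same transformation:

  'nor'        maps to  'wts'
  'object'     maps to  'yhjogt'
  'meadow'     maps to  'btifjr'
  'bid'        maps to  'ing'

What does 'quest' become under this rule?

The output letters match the input read backwards, each shifted +5: nor reversed is ron. The word is reversed, then every letter is shifted forward by 5.
On quest: reverse → tseuq; then shift: t+5=y, s+5=x, e+5=j, u+5=z, q+5=v.

yxjzv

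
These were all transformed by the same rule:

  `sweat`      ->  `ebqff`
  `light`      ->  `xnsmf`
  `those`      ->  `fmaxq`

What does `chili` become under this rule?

omuqu

The shifts repeat in a cycle of length 2: positions 0,1,… shift by +12, +5, then the pattern repeats.
On chili: c+12=o, h+5=m, i+12=u, l+5=q, i+12=u.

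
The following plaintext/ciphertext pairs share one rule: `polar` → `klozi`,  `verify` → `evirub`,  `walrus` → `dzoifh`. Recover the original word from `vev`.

Each pair mirrors across the alphabet (p↔k, o↔l, l↔o): positions sum to 25. Each letter is replaced by its mirror in the alphabet: a↔z, b↔y, c↔x, and so on (the Atbash cipher).
Decoding vev: v↔e, e↔v, v↔e.

eve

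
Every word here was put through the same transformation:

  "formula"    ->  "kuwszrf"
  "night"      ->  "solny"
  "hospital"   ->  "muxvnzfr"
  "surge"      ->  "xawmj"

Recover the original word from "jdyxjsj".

extreme

A repeating key of period 2 is used — shifts +5, +6 over and over.
Undoing it on jdyxjsj: j−5=e, d−6=x, y−5=t, x−6=r, j−5=e, s−6=m, j−5=e.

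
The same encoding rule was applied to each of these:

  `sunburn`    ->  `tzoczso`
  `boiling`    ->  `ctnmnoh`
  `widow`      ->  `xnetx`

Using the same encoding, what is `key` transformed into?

ljz

The shift depends on letter class: consonant s→t is +1, but vowel u→z is +5. The rule splits by letter class: vowels +5, consonants +1.
For key: k(cons)+1=l, e(vowel)+5=j, y(cons)+1=z.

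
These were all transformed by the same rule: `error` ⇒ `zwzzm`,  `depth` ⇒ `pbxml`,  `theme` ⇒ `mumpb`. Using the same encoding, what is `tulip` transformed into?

xqtcb

The output letters match the input read backwards, each shifted +8: error reversed is rorre. Two steps: reverse the string, then apply a Caesar shift of +8.
On tulip: reverse → pilut; then shift: p+8=x, i+8=q, l+8=t, u+8=c, t+8=b.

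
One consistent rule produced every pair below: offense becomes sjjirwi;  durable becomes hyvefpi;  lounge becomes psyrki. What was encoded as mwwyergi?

Compare letters: o→s is +4, f→j is +4, f→j is +4 — a constant shift. Each letter is shifted forward by 4 in the alphabet (a Caesar shift of +4).
Undoing it on mwwyergi: m−4=i, w−4=s, w−4=s, y−4=u, e−4=a, r−4=n, g−4=c, i−4=e.

issuance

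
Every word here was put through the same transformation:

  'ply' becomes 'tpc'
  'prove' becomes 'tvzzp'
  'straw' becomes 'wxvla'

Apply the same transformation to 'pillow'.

ttppza

The shift depends on letter class: consonant p→t is +4, but vowel o→z is +11. The rule splits by letter class: vowels +11, consonants +4.
On pillow: p(cons)+4=t, i(vowel)+11=t, l(cons)+4=p, l(cons)+4=p, o(vowel)+11=z, w(cons)+4=a.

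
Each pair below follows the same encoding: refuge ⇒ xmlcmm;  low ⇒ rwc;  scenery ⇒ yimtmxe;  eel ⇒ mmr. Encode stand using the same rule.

The shift depends on letter class: consonant r→x is +6, but vowel e→m is +8. Two shifts are in play — +8 for a/e/i/o/u, +6 for every other letter.
On stand: s(cons)+6=y, t(cons)+6=z, a(vowel)+8=i, n(cons)+6=t, d(cons)+6=j.

yzitj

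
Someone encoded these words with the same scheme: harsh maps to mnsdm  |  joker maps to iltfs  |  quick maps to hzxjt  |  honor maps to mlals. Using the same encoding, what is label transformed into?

enyfe

h(7)→m(12) and a(0)→n(13) fit y≡11x+13 (mod 26); the inverse of 11 mod 26 is 19. Each letter's alphabet position (a=0..z=25) is mapped through 11·x+13 mod 26 — an affine cipher.
Applying it to label: l(11)→11·11+13≡4=e; a(0)→11·0+13≡13=n; b(1)→11·1+13≡24=y; e(4)→11·4+13≡5=f; l(11)→11·11+13≡4=e (all mod 26).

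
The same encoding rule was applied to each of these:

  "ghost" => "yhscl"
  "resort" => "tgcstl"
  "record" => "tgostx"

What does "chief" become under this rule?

ohqgp

g(6)→y(24) and h(7)→h(7) fit y≡9x+22 (mod 26); the inverse of 9 mod 26 is 3. Treating letters as 0–25, the rule is x ↦ 9x + 22 (mod 26).
Applying it to chief: c(2)→9·2+22≡14=o; h(7)→9·7+22≡7=h; i(8)→9·8+22≡16=q; e(4)→9·4+22≡6=g; f(5)→9·5+22≡15=p (all mod 26).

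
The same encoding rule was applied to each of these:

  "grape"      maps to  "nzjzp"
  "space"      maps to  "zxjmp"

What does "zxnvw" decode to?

spell

In grape: g→n is +7, r→z is +8, a→j is +9, p→z is +10 — the shift increases by 1 each position. The shift increases by 1 at each position, starting from +7: 7, 8, 9, ….
Undoing it on zxnvw: z−7=s, x−8=p, n−9=e, v−10=l, w−11=l.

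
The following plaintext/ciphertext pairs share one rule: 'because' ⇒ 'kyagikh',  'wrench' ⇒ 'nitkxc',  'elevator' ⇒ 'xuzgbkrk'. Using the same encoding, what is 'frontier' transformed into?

The output letters match the input read backwards, each shifted +6: because reversed is esuaceb. The word is reversed, then every letter is shifted forward by 6.
For frontier: reverse → reitnorf; then shift: r+6=x, e+6=k, i+6=o, t+6=z, n+6=t, o+6=u, r+6=x, f+6=l.

xkoztuxl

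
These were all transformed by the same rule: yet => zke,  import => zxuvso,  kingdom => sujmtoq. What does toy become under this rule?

Read the word backwards and shift each letter +6.
For toy: reverse → yot; then shift: y+6=e, o+6=u, t+6=z.

euz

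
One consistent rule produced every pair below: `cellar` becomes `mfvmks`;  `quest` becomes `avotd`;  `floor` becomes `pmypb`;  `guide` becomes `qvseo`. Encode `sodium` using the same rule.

cpnjen

It's a Vigenère-style cipher with numeric key [10,1]: position i shifts by key[i mod 2].
On sodium: s+10=c, o+1=p, d+10=n, i+1=j, u+10=e, m+1=n.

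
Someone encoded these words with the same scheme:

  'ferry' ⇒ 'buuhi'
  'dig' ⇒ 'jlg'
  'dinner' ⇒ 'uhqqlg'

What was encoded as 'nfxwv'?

The output letters match the input read backwards, each shifted +3: ferry reversed is yrref. Read the word backwards and shift each letter +3.
Decoding nfxwv: shift back: n−3=k, f−3=c, x−3=u, w−3=t, v−3=s → kcuts; then reverse → stuck.

stuck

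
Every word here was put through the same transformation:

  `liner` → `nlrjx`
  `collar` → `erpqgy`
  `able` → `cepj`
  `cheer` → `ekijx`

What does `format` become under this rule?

In liner: l→n is +2, i→l is +3, n→r is +4, e→j is +5 — the shift increases by 1 each position. The shift increases by 1 at each position, starting from +2: 2, 3, 4, ….
On format: f+2=h, o+3=r, r+4=v, m+5=r, a+6=g, t+7=a.

hrvrga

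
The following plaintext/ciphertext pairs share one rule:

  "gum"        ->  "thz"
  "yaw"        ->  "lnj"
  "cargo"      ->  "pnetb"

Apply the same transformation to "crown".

Compare letters: g→t is +13, u→h is +13, m→z is +13 — a constant shift. It's a constant shift of +13 (ROT13).
For crown: c+13=p, r+13=e, o+13=b, w+13=j, n+13=a.

pebja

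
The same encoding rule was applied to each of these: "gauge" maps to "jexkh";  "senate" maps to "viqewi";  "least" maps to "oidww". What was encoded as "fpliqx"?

It's a Vigenère-style cipher with numeric key [3,4]: position i shifts by key[i mod 2].
Reversing it on fpliqx: f−3=c, p−4=l, l−3=i, i−4=e, q−3=n, x−4=t.

client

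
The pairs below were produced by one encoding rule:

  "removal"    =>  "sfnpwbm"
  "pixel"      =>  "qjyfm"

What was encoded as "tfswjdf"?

service

Compare letters: r→s is +1, e→f is +1, m→n is +1 — a constant shift. Every letter moves 1 place later in the alphabet, wrapping around z→a.
Undoing it on tfswjdf: t−1=s, f−1=e, s−1=r, w−1=v, j−1=i, d−1=c, f−1=e.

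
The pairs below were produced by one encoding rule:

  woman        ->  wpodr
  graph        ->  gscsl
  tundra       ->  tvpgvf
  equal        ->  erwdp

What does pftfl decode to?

perch

The shift increases by 1 at each position, starting from +0: 0, 1, 2, ….
Decoding pftfl: p−0=p, f−1=e, t−2=r, f−3=c, l−4=h.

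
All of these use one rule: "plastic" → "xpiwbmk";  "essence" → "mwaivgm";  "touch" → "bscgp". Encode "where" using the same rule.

Shifts by position in plastic: pos 0: p→x (+8), pos 1: l→p (+4), pos 2: a→i (+8), pos 3: s→w (+4) — repeating every 2. It's a Vigenère-style cipher with numeric key [8,4]: position i shifts by key[i mod 2].
Applying it to where: w+8=e, h+4=l, e+8=m, r+4=v, e+8=m.

elmvm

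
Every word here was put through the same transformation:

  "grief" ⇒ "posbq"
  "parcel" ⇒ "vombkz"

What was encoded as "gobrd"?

threw

The output letters match the input read backwards, each shifted +10: grief reversed is feirg. Two steps: reverse the string, then apply a Caesar shift of +10.
Reversing it on gobrd: shift back: g−10=w, o−10=e, b−10=r, r−10=h, d−10=t → werht; then reverse → threw.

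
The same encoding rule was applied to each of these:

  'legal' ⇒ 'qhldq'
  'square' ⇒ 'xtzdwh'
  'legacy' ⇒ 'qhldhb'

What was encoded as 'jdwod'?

Shifts by position in legal: pos 0: l→q (+5), pos 1: e→h (+3), pos 2: g→l (+5), pos 3: a→d (+3) — repeating every 2. It's a Vigenère-style cipher with numeric key [5,3]: position i shifts by key[i mod 2].
Undoing it on jdwod: j−5=e, d−3=a, w−5=r, o−3=l, d−5=y.

early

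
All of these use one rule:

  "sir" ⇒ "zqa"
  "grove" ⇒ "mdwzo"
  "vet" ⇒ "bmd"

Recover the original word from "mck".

Read the word backwards and shift each letter +8.
Decoding mck: shift back: m−8=e, c−8=u, k−8=c → euc; then reverse → cue.

cue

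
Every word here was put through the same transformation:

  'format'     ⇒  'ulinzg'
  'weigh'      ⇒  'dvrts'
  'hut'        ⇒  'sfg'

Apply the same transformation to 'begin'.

yvtrm

This is the alphabet-reversal cipher (Atbash): a becomes z, b becomes y, etc.
On begin: b↔y, e↔v, g↔t, i↔r, n↔m.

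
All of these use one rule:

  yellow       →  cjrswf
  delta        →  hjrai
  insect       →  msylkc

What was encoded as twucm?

prove

In yellow: y→c is +4, e→j is +5, l→r is +6, l→s is +7 — the shift increases by 1 each position. The shift increases by 1 at each position, starting from +4: 4, 5, 6, ….
Decoding twucm: t−4=p, w−5=r, u−6=o, c−7=v, m−8=e.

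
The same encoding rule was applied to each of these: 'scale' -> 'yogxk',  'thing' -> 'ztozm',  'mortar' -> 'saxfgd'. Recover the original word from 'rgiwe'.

It's a Vigenère-style cipher with numeric key [6,12]: position i shifts by key[i mod 2].
Undoing it on rgiwe: r−6=l, g−12=u, i−6=c, w−12=k, e−6=y.

lucky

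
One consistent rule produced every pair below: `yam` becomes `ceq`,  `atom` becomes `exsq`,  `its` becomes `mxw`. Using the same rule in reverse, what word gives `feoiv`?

Compare letters: y→c is +4, a→e is +4, m→q is +4 — a constant shift. It's a constant shift of +4 (ROT4).
Decoding feoiv: f−4=b, e−4=a, o−4=k, i−4=e, v−4=r.

baker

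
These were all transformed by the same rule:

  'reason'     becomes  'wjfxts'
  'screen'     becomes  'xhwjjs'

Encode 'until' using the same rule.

zsynq

Every letter moves 5 places later in the alphabet, wrapping around z→a.
Applying it to until: u+5=z, n+5=s, t+5=y, i+5=n, l+5=q.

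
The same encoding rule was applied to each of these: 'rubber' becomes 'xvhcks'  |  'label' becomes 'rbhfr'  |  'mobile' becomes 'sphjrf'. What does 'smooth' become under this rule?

ynupzi

Shifts by position in rubber: pos 0: r→x (+6), pos 1: u→v (+1), pos 2: b→h (+6), pos 3: b→c (+1) — repeating every 2. It's a Vigenère-style cipher with numeric key [6,1]: position i shifts by key[i mod 2].
For smooth: s+6=y, m+1=n, o+6=u, o+1=p, t+6=z, h+1=i.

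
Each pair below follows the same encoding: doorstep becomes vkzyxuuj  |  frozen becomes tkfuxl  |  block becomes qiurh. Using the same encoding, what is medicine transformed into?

ktoiojks

The output letters match the input read backwards, each shifted +6: doorstep reversed is petsrood. The word is reversed, then every letter is shifted forward by 6.
Applying it to medicine: reverse → enicidem; then shift: e+6=k, n+6=t, i+6=o, c+6=i, i+6=o, d+6=j, e+6=k, m+6=s.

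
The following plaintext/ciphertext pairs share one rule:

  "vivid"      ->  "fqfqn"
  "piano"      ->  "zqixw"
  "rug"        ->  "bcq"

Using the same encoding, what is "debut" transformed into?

nmlcd

The shift depends on letter class: consonant v→f is +10, but vowel i→q is +8. Two shifts are in play — +8 for a/e/i/o/u, +10 for every other letter.
On debut: d(cons)+10=n, e(vowel)+8=m, b(cons)+10=l, u(vowel)+8=c, t(cons)+10=d.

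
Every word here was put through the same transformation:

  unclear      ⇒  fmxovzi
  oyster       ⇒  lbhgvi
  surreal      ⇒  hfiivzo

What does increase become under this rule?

rmxivzhv

Letters are reflected about the middle of the alphabet (position → 25−position): Atbash.
On increase: i↔r, n↔m, c↔x, r↔i, e↔v, a↔z, s↔h, e↔v.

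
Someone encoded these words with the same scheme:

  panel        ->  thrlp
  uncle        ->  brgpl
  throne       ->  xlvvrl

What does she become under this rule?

The shift depends on letter class: consonant p→t is +4, but vowel a→h is +7. Two shifts are in play — +7 for a/e/i/o/u, +4 for every other letter.
On she: s(cons)+4=w, h(cons)+4=l, e(vowel)+7=l.

wll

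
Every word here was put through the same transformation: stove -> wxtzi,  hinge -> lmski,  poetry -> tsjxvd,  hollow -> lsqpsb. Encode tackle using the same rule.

xehopj

Shifts by position in stove: pos 0: s→w (+4), pos 1: t→x (+4), pos 2: o→t (+5), pos 3: v→z (+4), pos 4: e→i (+4) — repeating every 3. The shifts repeat in a cycle of length 3: positions 0,1,… shift by +4, +4, +5, then the pattern repeats.
On tackle: t+4=x, a+4=e, c+5=h, k+4=o, l+4=p, e+5=j.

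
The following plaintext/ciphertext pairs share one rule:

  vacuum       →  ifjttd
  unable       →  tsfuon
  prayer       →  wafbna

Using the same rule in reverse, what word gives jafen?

crate

v(21)→i(8) and a(0)→f(5) fit y≡15x+5 (mod 26); the inverse of 15 mod 26 is 7. Each letter's alphabet position (a=0..z=25) is mapped through 15·x+5 mod 26 — an affine cipher.
Decoding jafen: j(9)→7·(9−5)≡2=c; a(0)→7·(0−5)≡17=r; f(5)→7·(5−5)≡0=a; e(4)→7·(4−5)≡19=t; n(13)→7·(13−5)≡4=e (all mod 26).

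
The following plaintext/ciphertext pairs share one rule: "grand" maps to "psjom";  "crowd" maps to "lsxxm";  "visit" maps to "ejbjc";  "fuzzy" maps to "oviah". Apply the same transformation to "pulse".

Shifts by position in grand: pos 0: g→p (+9), pos 1: r→s (+1), pos 2: a→j (+9), pos 3: n→o (+1) — repeating every 2. It's a Vigenère-style cipher with numeric key [9,1]: position i shifts by key[i mod 2].
Applying it to pulse: p+9=y, u+1=v, l+9=u, s+1=t, e+9=n.

yvutn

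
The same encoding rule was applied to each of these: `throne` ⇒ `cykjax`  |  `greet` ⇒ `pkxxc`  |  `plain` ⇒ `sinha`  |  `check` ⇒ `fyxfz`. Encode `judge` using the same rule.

Each letter's alphabet position (a=0..z=25) is mapped through 9·x+13 mod 26 — an affine cipher.
For judge: j(9)→9·9+13≡16=q; u(20)→9·20+13≡11=l; d(3)→9·3+13≡14=o; g(6)→9·6+13≡15=p; e(4)→9·4+13≡23=x (all mod 26).

qlopx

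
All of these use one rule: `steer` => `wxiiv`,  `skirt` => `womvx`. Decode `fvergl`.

branch

This is a Caesar cipher with shift 4.
Undoing it on fvergl: f−4=b, v−4=r, e−4=a, r−4=n, g−4=c, l−4=h.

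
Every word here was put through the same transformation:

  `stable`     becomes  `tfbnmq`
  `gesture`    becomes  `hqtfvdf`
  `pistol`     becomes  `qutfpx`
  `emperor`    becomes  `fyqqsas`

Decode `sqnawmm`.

A repeating key of period 2 is used — shifts +1, +12 over and over.
Undoing it on sqnawmm: s−1=r, q−12=e, n−1=m, a−12=o, w−1=v, m−12=a, m−1=l.

removal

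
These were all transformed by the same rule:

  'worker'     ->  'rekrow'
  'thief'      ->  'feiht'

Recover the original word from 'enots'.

stone

The output letters match the input read backwards: worker reversed is rekrow. The word is simply reversed.
Reversing it on enots: then reverse → stone.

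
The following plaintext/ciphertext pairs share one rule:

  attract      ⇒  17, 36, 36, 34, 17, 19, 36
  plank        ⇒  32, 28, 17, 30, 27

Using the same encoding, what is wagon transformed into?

39, 17, 23, 31, 30

a is letter #1 and maps to 17: an offset of 16. Letters become their 1-based position plus 16 (so a→17, b→18, …).
Applying it to wagon: w=23→39, a=1→17, g=7→23, o=15→31, n=14→30.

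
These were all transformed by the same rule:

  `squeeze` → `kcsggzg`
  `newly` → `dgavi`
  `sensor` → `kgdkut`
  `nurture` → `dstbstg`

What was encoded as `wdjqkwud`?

s(18)→k(10) and q(16)→c(2) fit y≡17x+16 (mod 26); the inverse of 17 mod 26 is 23. Treating letters as 0–25, the rule is x ↦ 17x + 16 (mod 26).
Undoing it on wdjqkwud: w(22)→23·(22−16)≡8=i; d(3)→23·(3−16)≡13=n; j(9)→23·(9−16)≡21=v; q(16)→23·(16−16)≡0=a; k(10)→23·(10−16)≡18=s; w(22)→23·(22−16)≡8=i; u(20)→23·(20−16)≡14=o; d(3)→23·(3−16)≡13=n (all mod 26).

invasion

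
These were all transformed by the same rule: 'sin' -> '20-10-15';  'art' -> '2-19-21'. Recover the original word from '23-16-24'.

s is letter #19 and maps to 20: an offset of 1. Each letter is replaced by its alphabet position (a=1..z=26) + 1.
Undoing it on 23-16-24: 23→(23−1)÷1=22=v, 16→(16−1)÷1=15=o, 24→(24−1)÷1=23=w.

vow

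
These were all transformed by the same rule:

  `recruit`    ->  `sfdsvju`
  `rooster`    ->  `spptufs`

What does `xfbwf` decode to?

weave

Compare letters: r→s is +1, e→f is +1, c→d is +1 — a constant shift. Every letter moves 1 place later in the alphabet, wrapping around z→a.
Undoing it on xfbwf: x−1=w, f−1=e, b−1=a, w−1=v, f−1=e.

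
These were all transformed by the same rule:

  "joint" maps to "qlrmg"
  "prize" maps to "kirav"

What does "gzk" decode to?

tap

Each pair mirrors across the alphabet (j↔q, o↔l, i↔r): positions sum to 25. Each letter is replaced by its mirror in the alphabet: a↔z, b↔y, c↔x, and so on (the Atbash cipher).
Undoing it on gzk: g↔t, z↔a, k↔p.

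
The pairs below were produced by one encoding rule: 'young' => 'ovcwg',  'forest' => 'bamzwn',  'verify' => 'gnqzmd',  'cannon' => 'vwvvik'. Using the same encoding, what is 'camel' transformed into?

The output letters match the input read backwards, each shifted +8: young reversed is gnuoy. The word is reversed, then every letter is shifted forward by 8.
Applying it to camel: reverse → lemac; then shift: l+8=t, e+8=m, m+8=u, a+8=i, c+8=k.

tmuik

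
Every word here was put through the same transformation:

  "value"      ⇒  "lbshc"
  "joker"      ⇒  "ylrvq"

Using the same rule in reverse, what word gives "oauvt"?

month

Two steps: reverse the string, then apply a Caesar shift of +7.
Reversing it on oauvt: shift back: o−7=h, a−7=t, u−7=n, v−7=o, t−7=m → htnom; then reverse → month.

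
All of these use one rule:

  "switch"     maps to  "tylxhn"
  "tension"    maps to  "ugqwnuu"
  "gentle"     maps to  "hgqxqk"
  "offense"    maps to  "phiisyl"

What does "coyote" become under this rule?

dqbsyk

In switch: s→t is +1, w→y is +2, i→l is +3, t→x is +4 — the shift increases by 1 each position. Letter i (0-indexed) is shifted by i+1, so successive shifts are 1, 2, 3, ….
Applying it to coyote: c+1=d, o+2=q, y+3=b, o+4=s, t+5=y, e+6=k.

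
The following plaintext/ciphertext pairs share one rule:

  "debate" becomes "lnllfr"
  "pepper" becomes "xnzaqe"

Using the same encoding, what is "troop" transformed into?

In debate: d→l is +8, e→n is +9, b→l is +10, a→l is +11 — the shift increases by 1 each position. Each letter shifts forward by (position + 8), i.e. 8, 9, 10, … — the shift grows by one for each successive letter.
Applying it to troop: t+8=b, r+9=a, o+10=y, o+11=z, p+12=b.

bayzb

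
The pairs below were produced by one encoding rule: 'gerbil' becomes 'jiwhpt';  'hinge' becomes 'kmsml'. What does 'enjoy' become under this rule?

hrouf

Letter i (0-indexed) is shifted by i+3, so successive shifts are 3, 4, 5, ….
On enjoy: e+3=h, n+4=r, j+5=o, o+6=u, y+7=f.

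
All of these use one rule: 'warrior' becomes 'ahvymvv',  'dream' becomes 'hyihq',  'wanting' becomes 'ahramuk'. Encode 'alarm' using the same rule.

Shifts by position in warrior: pos 0: w→a (+4), pos 1: a→h (+7), pos 2: r→v (+4), pos 3: r→y (+7) — repeating every 2. It's a Vigenère-style cipher with numeric key [4,7]: position i shifts by key[i mod 2].
Applying it to alarm: a+4=e, l+7=s, a+4=e, r+7=y, m+4=q.

eseyq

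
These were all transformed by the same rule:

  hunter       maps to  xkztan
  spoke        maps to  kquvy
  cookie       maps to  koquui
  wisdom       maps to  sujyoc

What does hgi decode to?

The output letters match the input read backwards, each shifted +6: hunter reversed is retnuh. Read the word backwards and shift each letter +6.
Undoing it on hgi: shift back: h−6=b, g−6=a, i−6=c → bac; then reverse → cab.

cab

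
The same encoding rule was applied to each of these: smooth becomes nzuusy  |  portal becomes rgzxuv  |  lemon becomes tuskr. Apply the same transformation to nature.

kxazgt

The word is reversed, then every letter is shifted forward by 6.
For nature: reverse → erutan; then shift: e+6=k, r+6=x, u+6=a, t+6=z, a+6=g, n+6=t.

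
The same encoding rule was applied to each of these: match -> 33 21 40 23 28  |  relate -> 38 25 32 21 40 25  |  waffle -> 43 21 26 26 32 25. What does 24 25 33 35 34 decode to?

demon

Each letter is replaced by its alphabet position (a=1..z=26) + 20.
Reversing it on 24 25 33 35 34: 24→(24−20)÷1=4=d, 25→(25−20)÷1=5=e, 33→(33−20)÷1=13=m, 35→(35−20)÷1=15=o, 34→(34−20)÷1=14=n.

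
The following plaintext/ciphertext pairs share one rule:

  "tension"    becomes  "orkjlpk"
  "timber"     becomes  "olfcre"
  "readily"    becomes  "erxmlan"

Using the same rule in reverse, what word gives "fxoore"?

matter

t(19)→o(14) and e(4)→r(17) fit y≡5x+23 (mod 26); the inverse of 5 mod 26 is 21. This is an affine cipher: with a=0,…,z=25, each position x becomes (5x+23) mod 26.
Reversing it on fxoore: f(5)→21·(5−23)≡12=m; x(23)→21·(23−23)≡0=a; o(14)→21·(14−23)≡19=t; o(14)→21·(14−23)≡19=t; r(17)→21·(17−23)≡4=e; e(4)→21·(4−23)≡17=r (all mod 26).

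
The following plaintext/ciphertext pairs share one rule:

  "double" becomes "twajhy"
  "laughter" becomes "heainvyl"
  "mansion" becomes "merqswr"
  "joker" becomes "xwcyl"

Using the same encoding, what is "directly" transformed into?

d(3)→t(19) and o(14)→w(22) fit y≡5x+4 (mod 26); the inverse of 5 mod 26 is 21. Each letter's alphabet position (a=0..z=25) is mapped through 5·x+4 mod 26 — an affine cipher.
On directly: d(3)→5·3+4≡19=t; i(8)→5·8+4≡18=s; r(17)→5·17+4≡11=l; e(4)→5·4+4≡24=y; c(2)→5·2+4≡14=o; t(19)→5·19+4≡21=v; l(11)→5·11+4≡7=h; y(24)→5·24+4≡20=u (all mod 26).

tslyovhu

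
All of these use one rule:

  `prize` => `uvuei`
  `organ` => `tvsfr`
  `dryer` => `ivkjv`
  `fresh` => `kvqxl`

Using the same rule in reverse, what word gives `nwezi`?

It's a Vigenère-style cipher with numeric key [5,4,12]: position i shifts by key[i mod 3].
Reversing it on nwezi: n−5=i, w−4=s, e−12=s, z−5=u, i−4=e.

issue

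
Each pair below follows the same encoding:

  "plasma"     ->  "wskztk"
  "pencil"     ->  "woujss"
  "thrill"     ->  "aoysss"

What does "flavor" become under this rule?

mskcyy

Vowels shift forward by 10 and consonants shift forward by 7.
Applying it to flavor: f(cons)+7=m, l(cons)+7=s, a(vowel)+10=k, v(cons)+7=c, o(vowel)+10=y, r(cons)+7=y.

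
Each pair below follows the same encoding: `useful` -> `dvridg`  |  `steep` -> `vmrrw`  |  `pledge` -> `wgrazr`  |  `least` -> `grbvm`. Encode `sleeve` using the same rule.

u(20)→d(3) and s(18)→v(21) fit y≡17x+1 (mod 26); the inverse of 17 mod 26 is 23. This is an affine cipher: with a=0,…,z=25, each position x becomes (17x+1) mod 26.
On sleeve: s(18)→17·18+1≡21=v; l(11)→17·11+1≡6=g; e(4)→17·4+1≡17=r; e(4)→17·4+1≡17=r; v(21)→17·21+1≡20=u; e(4)→17·4+1≡17=r (all mod 26).

vgrrur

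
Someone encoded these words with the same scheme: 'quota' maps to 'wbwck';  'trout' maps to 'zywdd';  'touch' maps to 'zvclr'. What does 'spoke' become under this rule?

ywwto

In quota: q→w is +6, u→b is +7, o→w is +8, t→c is +9 — the shift increases by 1 each position. The shift increases by 1 at each position, starting from +6: 6, 7, 8, ….
Applying it to spoke: s+6=y, p+7=w, o+8=w, k+9=t, e+10=o.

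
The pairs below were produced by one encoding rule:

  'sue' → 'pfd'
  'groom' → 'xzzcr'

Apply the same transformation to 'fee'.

Two steps: reverse the string, then apply a Caesar shift of +11.
For fee: reverse → eef; then shift: e+11=p, e+11=p, f+11=q.

ppq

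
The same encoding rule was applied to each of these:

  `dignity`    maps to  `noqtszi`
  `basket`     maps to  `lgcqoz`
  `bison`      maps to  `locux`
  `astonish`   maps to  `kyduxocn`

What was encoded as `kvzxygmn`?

Shifts by position in dignity: pos 0: d→n (+10), pos 1: i→o (+6), pos 2: g→q (+10), pos 3: n→t (+6) — repeating every 2. A repeating key of period 2 is used — shifts +10, +6 over and over.
Reversing it on kvzxygmn: k−10=a, v−6=p, z−10=p, x−6=r, y−10=o, g−6=a, m−10=c, n−6=h.

approach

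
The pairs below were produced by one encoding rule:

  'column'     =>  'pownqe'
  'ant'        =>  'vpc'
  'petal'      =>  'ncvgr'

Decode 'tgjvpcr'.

panther

The output letters match the input read backwards, each shifted +2: column reversed is nmuloc. The word is reversed, then every letter is shifted forward by 2.
Reversing it on tgjvpcr: shift back: t−2=r, g−2=e, j−2=h, v−2=t, p−2=n, c−2=a, r−2=p → rehtnap; then reverse → panther.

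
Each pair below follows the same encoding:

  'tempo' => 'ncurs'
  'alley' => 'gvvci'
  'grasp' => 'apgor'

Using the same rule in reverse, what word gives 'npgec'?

t(19)→n(13) and e(4)→c(2) fit y≡25x+6 (mod 26); the inverse of 25 mod 26 is 25. Treating letters as 0–25, the rule is x ↦ 25x + 6 (mod 26).
Decoding npgec: n(13)→25·(13−6)≡19=t; p(15)→25·(15−6)≡17=r; g(6)→25·(6−6)≡0=a; e(4)→25·(4−6)≡2=c; c(2)→25·(2−6)≡4=e (all mod 26).

trace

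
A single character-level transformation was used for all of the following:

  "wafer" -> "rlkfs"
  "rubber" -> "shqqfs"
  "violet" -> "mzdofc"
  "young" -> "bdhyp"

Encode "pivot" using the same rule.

izmdc

w(22)→r(17) and a(0)→l(11) fit y≡5x+11 (mod 26); the inverse of 5 mod 26 is 21. Each letter's alphabet position (a=0..z=25) is mapped through 5·x+11 mod 26 — an affine cipher.
On pivot: p(15)→5·15+11≡8=i; i(8)→5·8+11≡25=z; v(21)→5·21+11≡12=m; o(14)→5·14+11≡3=d; t(19)→5·19+11≡2=c (all mod 26).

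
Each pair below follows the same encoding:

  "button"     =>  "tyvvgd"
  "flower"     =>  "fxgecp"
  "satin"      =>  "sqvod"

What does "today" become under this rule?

b(1)→t(19) and u(20)→y(24) fit y≡3x+16 (mod 26); the inverse of 3 mod 26 is 9. Each letter's alphabet position (a=0..z=25) is mapped through 3·x+16 mod 26 — an affine cipher.
Applying it to today: t(19)→3·19+16≡21=v; o(14)→3·14+16≡6=g; d(3)→3·3+16≡25=z; a(0)→3·0+16≡16=q; y(24)→3·24+16≡10=k (all mod 26).

vgzqk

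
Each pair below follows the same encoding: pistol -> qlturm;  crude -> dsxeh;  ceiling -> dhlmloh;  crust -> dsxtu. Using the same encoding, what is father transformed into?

The shift depends on letter class: consonant p→q is +1, but vowel i→l is +3. Two shifts are in play — +3 for a/e/i/o/u, +1 for every other letter.
On father: f(cons)+1=g, a(vowel)+3=d, t(cons)+1=u, h(cons)+1=i, e(vowel)+3=h, r(cons)+1=s.

gduihs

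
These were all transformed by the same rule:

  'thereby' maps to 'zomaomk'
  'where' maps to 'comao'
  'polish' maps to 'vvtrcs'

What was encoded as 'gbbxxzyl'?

In thereby: t→z is +6, h→o is +7, e→m is +8, r→a is +9 — the shift increases by 1 each position. Each letter shifts forward by (position + 6), i.e. 6, 7, 8, … — the shift grows by one for each successive letter.
Decoding gbbxxzyl: g−6=a, b−7=u, b−8=t, x−9=o, x−10=n, z−11=o, y−12=m, l−13=y.

autonomy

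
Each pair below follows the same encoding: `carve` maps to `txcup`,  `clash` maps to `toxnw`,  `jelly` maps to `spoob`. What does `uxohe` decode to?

valid

c(2)→t(19) and a(0)→x(23) fit y≡11x+23 (mod 26); the inverse of 11 mod 26 is 19. Each letter's alphabet position (a=0..z=25) is mapped through 11·x+23 mod 26 — an affine cipher.
Decoding uxohe: u(20)→19·(20−23)≡21=v; x(23)→19·(23−23)≡0=a; o(14)→19·(14−23)≡11=l; h(7)→19·(7−23)≡8=i; e(4)→19·(4−23)≡3=d (all mod 26).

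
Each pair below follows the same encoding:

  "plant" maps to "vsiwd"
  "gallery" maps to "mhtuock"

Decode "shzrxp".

marine

Letter i (0-indexed) is shifted by i+6, so successive shifts are 6, 7, 8, ….
Reversing it on shzrxp: s−6=m, h−7=a, z−8=r, r−9=i, x−10=n, p−11=e.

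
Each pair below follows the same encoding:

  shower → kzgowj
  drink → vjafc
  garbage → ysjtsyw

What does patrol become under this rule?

Each letter is shifted forward by 18 in the alphabet (a Caesar shift of +18).
Applying it to patrol: p+18=h, a+18=s, t+18=l, r+18=j, o+18=g, l+18=d.

hsljgd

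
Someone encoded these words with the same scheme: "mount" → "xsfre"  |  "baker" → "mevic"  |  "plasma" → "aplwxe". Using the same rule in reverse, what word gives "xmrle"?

It's a Vigenère-style cipher with numeric key [11,4]: position i shifts by key[i mod 2].
Decoding xmrle: x−11=m, m−4=i, r−11=g, l−4=h, e−11=t.

might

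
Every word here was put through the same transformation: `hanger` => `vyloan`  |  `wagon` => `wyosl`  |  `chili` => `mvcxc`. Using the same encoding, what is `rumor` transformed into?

niesn

h(7)→v(21) and a(0)→y(24) fit y≡7x+24 (mod 26); the inverse of 7 mod 26 is 15. This is an affine cipher: with a=0,…,z=25, each position x becomes (7x+24) mod 26.
Applying it to rumor: r(17)→7·17+24≡13=n; u(20)→7·20+24≡8=i; m(12)→7·12+24≡4=e; o(14)→7·14+24≡18=s; r(17)→7·17+24≡13=n (all mod 26).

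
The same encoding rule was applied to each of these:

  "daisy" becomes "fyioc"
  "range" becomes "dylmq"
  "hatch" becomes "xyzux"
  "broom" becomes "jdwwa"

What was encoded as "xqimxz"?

height

Each letter's alphabet position (a=0..z=25) is mapped through 11·x+24 mod 26 — an affine cipher.
Decoding xqimxz: x(23)→19·(23−24)≡7=h; q(16)→19·(16−24)≡4=e; i(8)→19·(8−24)≡8=i; m(12)→19·(12−24)≡6=g; x(23)→19·(23−24)≡7=h; z(25)→19·(25−24)≡19=t (all mod 26).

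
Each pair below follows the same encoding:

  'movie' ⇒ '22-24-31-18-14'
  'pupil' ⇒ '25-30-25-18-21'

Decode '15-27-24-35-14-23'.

m is letter #13 and maps to 22: an offset of 9. Letters become their 1-based position plus 9 (so a→10, b→11, …).
Undoing it on 15-27-24-35-14-23: 15→(15−9)÷1=6=f, 27→(27−9)÷1=18=r, 24→(24−9)÷1=15=o, 35→(35−9)÷1=26=z, 14→(14−9)÷1=5=e, 23→(23−9)÷1=14=n.

frozen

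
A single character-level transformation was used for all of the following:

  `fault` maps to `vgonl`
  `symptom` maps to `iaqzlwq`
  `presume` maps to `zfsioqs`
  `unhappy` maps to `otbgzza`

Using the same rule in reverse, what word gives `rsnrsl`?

f(5)→v(21) and a(0)→g(6) fit y≡3x+6 (mod 26); the inverse of 3 mod 26 is 9. Treating letters as 0–25, the rule is x ↦ 3x + 6 (mod 26).
Reversing it on rsnrsl: r(17)→9·(17−6)≡21=v; s(18)→9·(18−6)≡4=e; n(13)→9·(13−6)≡11=l; r(17)→9·(17−6)≡21=v; s(18)→9·(18−6)≡4=e; l(11)→9·(11−6)≡19=t (all mod 26).

velvet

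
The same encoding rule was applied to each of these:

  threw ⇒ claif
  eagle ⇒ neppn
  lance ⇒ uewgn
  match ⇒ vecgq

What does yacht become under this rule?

hellc

Shifts by position in threw: pos 0: t→c (+9), pos 1: h→l (+4), pos 2: r→a (+9), pos 3: e→i (+4) — repeating every 2. A repeating key of period 2 is used — shifts +9, +4 over and over.
Applying it to yacht: y+9=h, a+4=e, c+9=l, h+4=l, t+9=c.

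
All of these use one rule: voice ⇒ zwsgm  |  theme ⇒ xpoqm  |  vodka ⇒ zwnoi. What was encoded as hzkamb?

drawer

Shifts by position in voice: pos 0: v→z (+4), pos 1: o→w (+8), pos 2: i→s (+10), pos 3: c→g (+4), pos 4: e→m (+8) — repeating every 3. It's a Vigenère-style cipher with numeric key [4,8,10]: position i shifts by key[i mod 3].
Undoing it on hzkamb: h−4=d, z−8=r, k−10=a, a−4=w, m−8=e, b−10=r.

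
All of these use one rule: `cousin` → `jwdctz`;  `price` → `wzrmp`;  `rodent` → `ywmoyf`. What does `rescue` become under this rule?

ymbmfq

In cousin: c→j is +7, o→w is +8, u→d is +9, s→c is +10 — the shift increases by 1 each position. Each letter shifts forward by (position + 7), i.e. 7, 8, 9, … — the shift grows by one for each successive letter.
On rescue: r+7=y, e+8=m, s+9=b, c+10=m, u+11=f, e+12=q.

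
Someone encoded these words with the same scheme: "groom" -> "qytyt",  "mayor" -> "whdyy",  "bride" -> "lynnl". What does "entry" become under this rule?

Shifts by position in groom: pos 0: g→q (+10), pos 1: r→y (+7), pos 2: o→t (+5), pos 3: o→y (+10), pos 4: m→t (+7) — repeating every 3. It's a Vigenère-style cipher with numeric key [10,7,5]: position i shifts by key[i mod 3].
Applying it to entry: e+10=o, n+7=u, t+5=y, r+10=b, y+7=f.

ouybf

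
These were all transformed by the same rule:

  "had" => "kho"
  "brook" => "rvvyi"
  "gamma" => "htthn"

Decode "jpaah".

The output letters match the input read backwards, each shifted +7: had reversed is dah. Read the word backwards and shift each letter +7.
Reversing it on jpaah: shift back: j−7=c, p−7=i, a−7=t, a−7=t, h−7=a → citta; then reverse → attic.

attic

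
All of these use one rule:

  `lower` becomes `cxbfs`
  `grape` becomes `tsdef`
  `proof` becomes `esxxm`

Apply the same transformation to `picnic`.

l(11)→c(2) and o(14)→x(23) fit y≡7x+3 (mod 26); the inverse of 7 mod 26 is 15. This is an affine cipher: with a=0,…,z=25, each position x becomes (7x+3) mod 26.
Applying it to picnic: p(15)→7·15+3≡4=e; i(8)→7·8+3≡7=h; c(2)→7·2+3≡17=r; n(13)→7·13+3≡16=q; i(8)→7·8+3≡7=h; c(2)→7·2+3≡17=r (all mod 26).

ehrqhr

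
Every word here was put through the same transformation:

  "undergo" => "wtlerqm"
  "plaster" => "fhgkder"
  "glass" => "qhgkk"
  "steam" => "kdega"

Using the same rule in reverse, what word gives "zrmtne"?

u(20)→w(22) and n(13)→t(19) fit y≡19x+6 (mod 26); the inverse of 19 mod 26 is 11. Treating letters as 0–25, the rule is x ↦ 19x + 6 (mod 26).
Decoding zrmtne: z(25)→11·(25−6)≡1=b; r(17)→11·(17−6)≡17=r; m(12)→11·(12−6)≡14=o; t(19)→11·(19−6)≡13=n; n(13)→11·(13−6)≡25=z; e(4)→11·(4−6)≡4=e (all mod 26).

bronze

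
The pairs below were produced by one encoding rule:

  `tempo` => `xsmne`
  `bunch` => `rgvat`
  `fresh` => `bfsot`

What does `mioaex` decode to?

mascot

Each letter's alphabet position (a=0..z=25) is mapped through 9·x+8 mod 26 — an affine cipher.
Reversing it on mioaex: m(12)→3·(12−8)≡12=m; i(8)→3·(8−8)≡0=a; o(14)→3·(14−8)≡18=s; a(0)→3·(0−8)≡2=c; e(4)→3·(4−8)≡14=o; x(23)→3·(23−8)≡19=t (all mod 26).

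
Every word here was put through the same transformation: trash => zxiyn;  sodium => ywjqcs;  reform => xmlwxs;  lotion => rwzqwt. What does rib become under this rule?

Two shifts are in play — +8 for a/e/i/o/u, +6 for every other letter.
For rib: r(cons)+6=x, i(vowel)+8=q, b(cons)+6=h.

xqh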